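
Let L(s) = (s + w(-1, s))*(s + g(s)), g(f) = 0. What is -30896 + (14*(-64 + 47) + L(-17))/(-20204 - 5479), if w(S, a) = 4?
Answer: -793501951/25683 ≈ -30896.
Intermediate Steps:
L(s) = s*(4 + s) (L(s) = (s + 4)*(s + 0) = (4 + s)*s = s*(4 + s))
-30896 + (14*(-64 + 47) + L(-17))/(-20204 - 5479) = -30896 + (14*(-64 + 47) - 17*(4 - 17))/(-20204 - 5479) = -30896 + (14*(-17) - 17*(-13))/(-25683) = -30896 + (-238 + 221)*(-1/25683) = -30896 - 17*(-1/25683) = -30896 + 17/25683 = -793501951/25683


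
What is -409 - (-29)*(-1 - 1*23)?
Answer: -1105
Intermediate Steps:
-409 - (-29)*(-1 - 1*23) = -409 - (-29)*(-1 - 23) = -409 - (-29)*(-24) = -409 - 1*696 = -409 - 696 = -1105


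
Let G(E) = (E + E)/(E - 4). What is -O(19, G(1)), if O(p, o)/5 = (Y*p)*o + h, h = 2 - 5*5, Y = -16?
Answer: -2695/3 ≈ -898.33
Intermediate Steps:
h = -23 (h = 2 - 25 = -23)
G(E) = 2*E/(-4 + E) (G(E) = (2*E)/(-4 + E) = 2*E/(-4 + E))
O(p, o) = -115 - 80*o*p (O(p, o) = 5*((-16*p)*o - 23) = 5*(-16*o*p - 23) = 5*(-23 - 16*o*p) = -115 - 80*o*p)
-O(19, G(1)) = -(-115 - 80*2*1/(-4 + 1)*19) = -(-115 - 80*2*1/(-3)*19) = -(-115 - 80*2*1*(-⅓)*19) = -(-115 - 80*(-⅔)*19) = -(-115 + 3040/3) = -1*2695/3 = -2695/3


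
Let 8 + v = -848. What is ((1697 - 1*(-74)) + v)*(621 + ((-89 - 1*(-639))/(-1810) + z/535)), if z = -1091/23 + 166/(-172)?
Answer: 21753316056735/38307926 ≈ 5.6785e+5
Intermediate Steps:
v = -856 (v = -8 - 848 = -856)
z = -95735/1978 (z = -1091*1/23 + 166*(-1/172) = -1091/23 - 83/86 = -95735/1978 ≈ -48.400)
((1697 - 1*(-74)) + v)*(621 + ((-89 - 1*(-639))/(-1810) + z/535)) = ((1697 - 1*(-74)) - 856)*(621 + ((-89 - 1*(-639))/(-1810) - 95735/1978/535)) = ((1697 + 74) - 856)*(621 + ((-89 + 639)*(-1/1810) - 95735/1978*1/535)) = (1771 - 856)*(621 + (550*(-1/1810) - 19147/211646)) = 915*(621 + (-55/181 - 19147/211646)) = 915*(621 - 15106137/38307926) = 915*(23774115909/38307926) = 21753316056735/38307926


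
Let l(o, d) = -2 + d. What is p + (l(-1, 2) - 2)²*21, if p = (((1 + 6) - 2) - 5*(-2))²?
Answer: 309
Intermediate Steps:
p = 225 (p = ((7 - 2) + 10)² = (5 + 10)² = 15² = 225)
p + (l(-1, 2) - 2)²*21 = 225 + ((-2 + 2) - 2)²*21 = 225 + (0 - 2)²*21 = 225 + (-2)²*21 = 225 + 4*21 = 225 + 84 = 309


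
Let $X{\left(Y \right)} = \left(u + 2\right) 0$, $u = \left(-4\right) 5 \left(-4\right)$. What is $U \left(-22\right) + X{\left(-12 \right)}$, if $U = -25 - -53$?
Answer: $-616$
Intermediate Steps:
$U = 28$ ($U = -25 + 53 = 28$)
$u = 80$ ($u = \left(-20\right) \left(-4\right) = 80$)
$X{\left(Y \right)} = 0$ ($X{\left(Y \right)} = \left(80 + 2\right) 0 = 82 \cdot 0 = 0$)
$U \left(-22\right) + X{\left(-12 \right)} = 28 \left(-22\right) + 0 = -616 + 0 = -616$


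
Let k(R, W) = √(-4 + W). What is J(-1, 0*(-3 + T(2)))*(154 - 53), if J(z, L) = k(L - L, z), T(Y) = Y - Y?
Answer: 101*I*√5 ≈ 225.84*I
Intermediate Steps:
T(Y) = 0
J(z, L) = √(-4 + z)
J(-1, 0*(-3 + T(2)))*(154 - 53) = √(-4 - 1)*(154 - 53) = √(-5)*101 = (I*√5)*101 = 101*I*√5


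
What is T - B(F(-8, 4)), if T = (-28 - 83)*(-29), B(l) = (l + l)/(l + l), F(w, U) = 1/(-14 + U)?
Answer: 3218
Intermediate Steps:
B(l) = 1 (B(l) = (2*l)/((2*l)) = (2*l)*(1/(2*l)) = 1)
T = 3219 (T = -111*(-29) = 3219)
T - B(F(-8, 4)) = 3219 - 1*1 = 3219 - 1 = 3218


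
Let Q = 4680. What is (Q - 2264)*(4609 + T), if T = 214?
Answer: 11652368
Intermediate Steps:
(Q - 2264)*(4609 + T) = (4680 - 2264)*(4609 + 214) = 2416*4823 = 11652368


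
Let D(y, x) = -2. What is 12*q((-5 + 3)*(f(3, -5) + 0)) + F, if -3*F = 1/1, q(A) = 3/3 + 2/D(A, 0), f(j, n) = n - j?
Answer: -⅓ ≈ -0.33333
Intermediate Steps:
q(A) = 0 (q(A) = 3/3 + 2/(-2) = 3*(⅓) + 2*(-½) = 1 - 1 = 0)
F = -⅓ (F = -⅓/1 = -⅓*1 = -⅓ ≈ -0.33333)
12*q((-5 + 3)*(f(3, -5) + 0)) + F = 12*0 - ⅓ = 0 - ⅓ = -⅓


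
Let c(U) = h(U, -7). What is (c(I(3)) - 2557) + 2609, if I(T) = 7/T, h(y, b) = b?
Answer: 45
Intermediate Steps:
c(U) = -7
(c(I(3)) - 2557) + 2609 = (-7 - 2557) + 2609 = -2564 + 2609 = 45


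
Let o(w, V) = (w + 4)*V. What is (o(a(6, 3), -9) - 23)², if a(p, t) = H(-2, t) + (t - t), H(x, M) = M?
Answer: 7396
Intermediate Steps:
a(p, t) = t (a(p, t) = t + (t - t) = t + 0 = t)
o(w, V) = V*(4 + w) (o(w, V) = (4 + w)*V = V*(4 + w))
(o(a(6, 3), -9) - 23)² = (-9*(4 + 3) - 23)² = (-9*7 - 23)² = (-63 - 23)² = (-86)² = 7396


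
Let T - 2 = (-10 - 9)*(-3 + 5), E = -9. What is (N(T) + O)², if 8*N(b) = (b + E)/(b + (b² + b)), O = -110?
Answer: 14324499225/1183744 ≈ 12101.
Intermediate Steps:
T = -36 (T = 2 + (-10 - 9)*(-3 + 5) = 2 - 19*2 = 2 - 38 = -36)
N(b) = (-9 + b)/(8*(b² + 2*b)) (N(b) = ((b - 9)/(b + (b² + b)))/8 = ((-9 + b)/(b + (b + b²)))/8 = ((-9 + b)/(b² + 2*b))/8 = (-9 + b)/(8*(b² + 2*b)))
(N(T) + O)² = ((⅛)*(-9 - 36)/(-36*(2 - 36)) - 110)² = ((⅛)*(-1/36)*(-45)/(-34) - 110)² = ((⅛)*(-1/36)*(-1/34)*(-45) - 110)² = (-5/1088 - 110)² = (-119685/1088)² = 14324499225/1183744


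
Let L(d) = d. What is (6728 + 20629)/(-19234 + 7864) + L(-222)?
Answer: -850499/3790 ≈ -224.41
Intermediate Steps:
(6728 + 20629)/(-19234 + 7864) + L(-222) = (6728 + 20629)/(-19234 + 7864) - 222 = 27357/(-11370) - 222 = 27357*(-1/11370) - 222 = -9119/3790 - 222 = -850499/3790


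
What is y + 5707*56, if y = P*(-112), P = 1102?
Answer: 196168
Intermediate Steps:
y = -123424 (y = 1102*(-112) = -123424)
y + 5707*56 = -123424 + 5707*56 = -123424 + 319592 = 196168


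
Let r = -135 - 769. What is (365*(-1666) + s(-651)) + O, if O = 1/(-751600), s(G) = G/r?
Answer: -51645509010663/84930800 ≈ -6.0809e+5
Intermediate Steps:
r = -904
s(G) = -G/904 (s(G) = G/(-904) = G*(-1/904) = -G/904)
O = -1/751600 ≈ -1.3305e-6
(365*(-1666) + s(-651)) + O = (365*(-1666) - 1/904*(-651)) - 1/751600 = (-608090 + 651/904) - 1/751600 = -549712709/904 - 1/751600 = -51645509010663/84930800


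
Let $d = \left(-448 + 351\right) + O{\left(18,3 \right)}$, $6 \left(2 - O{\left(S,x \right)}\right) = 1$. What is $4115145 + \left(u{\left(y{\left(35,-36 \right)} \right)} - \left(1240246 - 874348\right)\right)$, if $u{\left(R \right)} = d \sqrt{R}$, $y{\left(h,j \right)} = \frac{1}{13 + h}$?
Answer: $3749247 - \frac{571 \sqrt{3}}{72} \approx 3.7492 \cdot 10^{6}$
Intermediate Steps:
$O{\left(S,x \right)} = \frac{11}{6}$ ($O{\left(S,x \right)} = 2 - \frac{1}{6} = \frac{11}{6}$)
$d = - \frac{571}{6}$ ($d = \left(-448 + 351\right) + \frac{11}{6} = -97 + \frac{11}{6} = - \frac{571}{6} \approx -95.167$)
$u{\left(R \right)} = - \frac{571 \sqrt{R}}{6}$
$4115145 + \left(u{\left(y{\left(35,-36 \right)} \right)} - \left(1240246 - 874348\right)\right) = 4115145 - \left(365898 + \frac{571}{6 \sqrt{13 + 35}}\right) = 4115145 - \left(365898 + \frac{571 \sqrt{\frac{1}{48}}}{6}\right) = 4115145 - \left(365898 + \frac{571}{6 \cdot 4 \sqrt{3}}\right) = 4115145 - \left(365898 + \frac{571 \frac{\sqrt{3}}{12}}{6}\right) = 4115145 - \left(365898 + \frac{571 \sqrt{3}}{72}\right) = 3749247 - \frac{571 \sqrt{3}}{72}$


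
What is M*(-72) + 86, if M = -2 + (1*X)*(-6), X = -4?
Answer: -1498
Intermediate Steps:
M = 22 (M = -2 + (1*(-4))*(-6) = -2 - 4*(-6) = -2 + 24 = 22)
M*(-72) + 86 = 22*(-72) + 86 = -1584 + 86 = -1498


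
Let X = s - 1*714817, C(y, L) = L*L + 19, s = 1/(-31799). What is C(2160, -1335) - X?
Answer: 79404042740/31799 ≈ 2.4971e+6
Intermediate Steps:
s = -1/31799 ≈ -3.1448e-5
C(y, L) = 19 + L² (C(y, L) = L² + 19 = 19 + L²)
X = -22730465784/31799 (X = -1/31799 - 1*714817 = -1/31799 - 714817 = -22730465784/31799 ≈ -7.1482e+5)
C(2160, -1335) - X = (19 + (-1335)²) - 1*(-22730465784/31799) = (19 + 1782225) + 22730465784/31799 = 1782244 + 22730465784/31799 = 79404042740/31799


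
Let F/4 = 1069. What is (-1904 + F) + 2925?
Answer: 5297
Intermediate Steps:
F = 4276 (F = 4*1069 = 4276)
(-1904 + F) + 2925 = (-1904 + 4276) + 2925 = 2372 + 2925 = 5297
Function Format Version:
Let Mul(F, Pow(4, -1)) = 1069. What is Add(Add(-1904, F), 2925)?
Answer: 5297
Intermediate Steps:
F = 4276 (F = Mul(4, 1069) = 4276)
Add(Add(-1904, F), 2925) = Add(Add(-1904, 4276), 2925) = Add(2372, 2925) = 5297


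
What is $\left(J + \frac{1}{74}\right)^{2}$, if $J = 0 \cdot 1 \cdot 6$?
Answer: $\frac{1}{5476} \approx 0.00018262$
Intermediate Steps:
$J = 0$ ($J = 0 \cdot 6 = 0$)
$\left(J + \frac{1}{74}\right)^{2} = \left(0 + \frac{1}{74}\right)^{2} = \left(\frac{1}{74}\right)^{2} = \frac{1}{5476}$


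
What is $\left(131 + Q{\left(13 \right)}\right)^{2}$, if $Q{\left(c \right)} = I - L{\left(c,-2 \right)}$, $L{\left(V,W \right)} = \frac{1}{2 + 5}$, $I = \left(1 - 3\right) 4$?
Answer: $\frac{739600}{49} \approx 15094.0$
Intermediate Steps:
$I = -8$ ($I = \left(-2\right) 4 = -8$)
$L{\left(V,W \right)} = \frac{1}{7}$
$Q{\left(c \right)} = - \frac{57}{7}$ ($Q{\left(c \right)} = -8 - \frac{1}{7} = - \frac{57}{7}$)
$\left(131 + Q{\left(13 \right)}\right)^{2} = \left(131 - \frac{57}{7}\right)^{2} = \left(\frac{860}{7}\right)^{2} = \frac{739600}{49}$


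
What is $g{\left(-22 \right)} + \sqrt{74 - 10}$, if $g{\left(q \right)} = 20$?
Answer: $28$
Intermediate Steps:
$g{\left(-22 \right)} + \sqrt{74 - 10} = 20 + \sqrt{74 - 10} = 20 + \sqrt{64} = 20 + 8 = 28$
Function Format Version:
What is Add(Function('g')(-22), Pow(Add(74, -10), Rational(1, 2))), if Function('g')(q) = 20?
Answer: 28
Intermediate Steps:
Add(Function('g')(-22), Pow(Add(74, -10), Rational(1, 2))) = Add(20, Pow(Add(74, -10), Rational(1, 2))) = Add(20, Pow(64, Rational(1, 2))) = Add(20, 8) = 28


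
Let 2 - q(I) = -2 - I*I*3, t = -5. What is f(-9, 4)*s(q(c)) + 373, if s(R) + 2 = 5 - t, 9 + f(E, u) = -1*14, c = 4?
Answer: 189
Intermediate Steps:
f(E, u) = -23 (f(E, u) = -9 - 1*14 = -9 - 14 = -23)
q(I) = 4 + 3*I**2 (q(I) = 2 - (-2 - I*I*3) = 2 - (-2 - I**2*3) = 2 - (-2 - 3*I**2) = 2 + (2 + 3*I**2) = 4 + 3*I**2)
s(R) = 8 (s(R) = -2 + (5 - 1*(-5)) = -2 + (5 + 5) = -2 + 10 = 8)
f(-9, 4)*s(q(c)) + 373 = -23*8 + 373 = -184 + 373 = 189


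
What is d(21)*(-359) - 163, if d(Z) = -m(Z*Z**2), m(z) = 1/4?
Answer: -293/4 ≈ -73.250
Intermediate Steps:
m(z) = 1/4
d(Z) = -1/4 (d(Z) = -1*1/4 = -1/4)
d(21)*(-359) - 163 = -1/4*(-359) - 163 = 359/4 - 163 = -293/4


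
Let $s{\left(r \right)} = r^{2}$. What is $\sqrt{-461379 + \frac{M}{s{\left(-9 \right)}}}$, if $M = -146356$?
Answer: $\frac{i \sqrt{37518055}}{9} \approx 680.58 i$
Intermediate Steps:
$\sqrt{-461379 + \frac{M}{s{\left(-9 \right)}}} = \sqrt{-461379 - \frac{146356}{\left(-9\right)^{2}}} = \sqrt{-461379 - \frac{146356}{81}} = \sqrt{- \frac{37518055}{81}} = \frac{i \sqrt{37518055}}{9}$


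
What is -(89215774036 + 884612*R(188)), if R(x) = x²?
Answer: -120481500564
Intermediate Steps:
-(89215774036 + 884612*R(188)) = -884612/(1/(188² + 100853)) = -884612/(1/(35344 + 100853)) = -884612/(1/136197) = -884612/1/136197 = -884612*136197 = -120481500564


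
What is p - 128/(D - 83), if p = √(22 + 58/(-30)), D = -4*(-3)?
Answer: 128/71 + √4515/15 ≈ 6.2824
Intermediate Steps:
D = 12
p = √4515/15 (p = √(22 + 58*(-1/30)) = √(22 - 29/15) = √(301/15) = √4515/15 ≈ 4.4796)
p - 128/(D - 83) = √4515/15 - 128/(12 - 83) = √4515/15 - 128/(-71) = √4515/15 - 128*(-1/71) = √4515/15 + 128/71 = 128/71 + √4515/15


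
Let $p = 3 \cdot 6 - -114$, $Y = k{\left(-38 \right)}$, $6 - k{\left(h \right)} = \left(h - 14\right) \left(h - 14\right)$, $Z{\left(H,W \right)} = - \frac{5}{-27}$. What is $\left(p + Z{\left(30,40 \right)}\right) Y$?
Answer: $- \frac{9629162}{27} \approx -3.5664 \cdot 10^{5}$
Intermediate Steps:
$Z{\left(H,W \right)} = \frac{5}{27}$ ($Z{\left(H,W \right)} = \left(-5\right) \left(- \frac{1}{27}\right) = \frac{5}{27}$)
$k{\left(h \right)} = 6 - \left(-14 + h\right)^{2}$ ($k{\left(h \right)} = 6 - \left(h - 14\right) \left(h - 14\right) = 6 - \left(-14 + h\right) \left(-14 + h\right) = 6 - \left(-14 + h\right)^{2}$)
$Y = -2698$ ($Y = 6 - \left(-14 - 38\right)^{2} = 6 - \left(-52\right)^{2} = 6 - 2704 = -2698$)
$p = 132$ ($p = 18 + 114 = 132$)
$\left(p + Z{\left(30,40 \right)}\right) Y = \left(132 + \frac{5}{27}\right) \left(-2698\right) = \frac{3569}{27} \left(-2698\right) = - \frac{9629162}{27}$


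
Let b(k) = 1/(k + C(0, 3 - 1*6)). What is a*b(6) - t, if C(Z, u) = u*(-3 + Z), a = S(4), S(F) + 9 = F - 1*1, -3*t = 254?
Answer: 1264/15 ≈ 84.267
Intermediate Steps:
t = -254/3 (t = -1/3*254 = -254/3 ≈ -84.667)
S(F) = -10 + F (S(F) = -9 + (F - 1*1) = -9 + (F - 1) = -9 + (-1 + F) = -10 + F)
a = -6 (a = -10 + 4 = -6)
b(k) = 1/(9 + k) (b(k) = 1/(k + (3 - 1*6)*(-3 + 0)) = 1/(k + (3 - 6)*(-3)) = 1/(k - 3*(-3)) = 1/(k + 9) = 1/(9 + k))
a*b(6) - t = -6/(9 + 6) - 1*(-254/3) = -6/15 + 254/3 = -6*1/15 + 254/3 = -2/5 + 254/3 = 1264/15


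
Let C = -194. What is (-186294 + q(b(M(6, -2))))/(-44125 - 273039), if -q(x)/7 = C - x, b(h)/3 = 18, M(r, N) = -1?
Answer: 92279/158582 ≈ 0.58190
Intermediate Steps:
b(h) = 54 (b(h) = 3*18 = 54)
q(x) = 1358 + 7*x (q(x) = -7*(-194 - x) = 1358 + 7*x)
(-186294 + q(b(M(6, -2))))/(-44125 - 273039) = (-186294 + (1358 + 7*54))/(-44125 - 273039) = (-186294 + (1358 + 378))/(-317164) = (-186294 + 1736)*(-1/317164) = -184558*(-1/317164) = 92279/158582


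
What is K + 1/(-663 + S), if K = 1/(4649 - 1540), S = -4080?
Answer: 1634/14745987 ≈ 0.00011081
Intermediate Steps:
K = 1/3109 ≈ 0.00032165
K + 1/(-663 + S) = 1/3109 + 1/(-663 - 4080) = 1/3109 + 1/(-4743) = 1/3109 - 1/4743 = 1634/14745987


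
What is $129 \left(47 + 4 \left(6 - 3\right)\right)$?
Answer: $7611$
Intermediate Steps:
$129 \left(47 + 4 \left(6 - 3\right)\right) = 129 \left(47 + 4 \cdot 3\right) = 129 \left(47 + 12\right) = 129 \cdot 59 = 7611$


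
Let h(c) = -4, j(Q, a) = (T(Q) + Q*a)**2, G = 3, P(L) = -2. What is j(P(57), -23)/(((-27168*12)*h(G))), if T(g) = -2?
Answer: 121/81504 ≈ 0.0014846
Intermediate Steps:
j(Q, a) = (-2 + Q*a)**2
j(P(57), -23)/(((-27168*12)*h(G))) = (-2 - 2*(-23))**2/((-27168*12*(-4))) = (-2 + 46)**2/((-1*326016*(-4))) = 44**2/((-326016*(-4))) = 1936/1304064 = 1936*(1/1304064) = 121/81504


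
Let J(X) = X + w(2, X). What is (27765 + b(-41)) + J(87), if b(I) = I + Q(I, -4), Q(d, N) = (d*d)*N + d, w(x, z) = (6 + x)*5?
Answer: 21086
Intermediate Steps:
w(x, z) = 30 + 5*x
Q(d, N) = d + N*d**2 (Q(d, N) = d**2*N + d = N*d**2 + d = d + N*d**2)
J(X) = 40 + X (J(X) = X + (30 + 5*2) = X + (30 + 10) = X + 40 = 40 + X)
b(I) = I + I*(1 - 4*I)
(27765 + b(-41)) + J(87) = (27765 + 2*(-41)*(1 - 2*(-41))) + (40 + 87) = (27765 + 2*(-41)*(1 + 82)) + 127 = (27765 + 2*(-41)*83) + 127 = (27765 - 6806) + 127 = 20959 + 127 = 21086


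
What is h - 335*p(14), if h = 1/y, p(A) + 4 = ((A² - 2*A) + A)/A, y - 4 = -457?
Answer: -1365796/453 ≈ -3015.0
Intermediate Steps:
y = -453 (y = 4 - 457 = -453)
p(A) = -4 + (A² - A)/A (p(A) = -4 + ((A² - 2*A) + A)/A = -4 + (A² - A)/A)
h = -1/453 (h = 1/(-453) = -1/453 ≈ -0.0022075)
h - 335*p(14) = -1/453 - 335*(-5 + 14) = -1/453 - 335*9 = -1/453 - 3015 = -1365796/453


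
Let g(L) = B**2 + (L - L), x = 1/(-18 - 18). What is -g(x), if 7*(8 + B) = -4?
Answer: -3600/49 ≈ -73.469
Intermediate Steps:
B = -60/7 (B = -8 + (1/7)*(-4) = -8 - 4/7 = -60/7 ≈ -8.5714)
x = -1/36 (x = 1/(-36) = -1/36 ≈ -0.027778)
g(L) = 3600/49 (g(L) = (-60/7)**2 + (L - L) = 3600/49 + 0 = 3600/49)
-g(x) = -1*3600/49 = -3600/49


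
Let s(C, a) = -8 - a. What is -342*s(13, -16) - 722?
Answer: -3458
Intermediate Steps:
-342*s(13, -16) - 722 = -342*(-8 - 1*(-16)) - 722 = -342*(-8 + 16) - 722 = -342*8 - 722 = -2736 - 722 = -3458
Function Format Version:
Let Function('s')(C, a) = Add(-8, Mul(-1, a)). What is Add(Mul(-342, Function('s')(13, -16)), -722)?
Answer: -3458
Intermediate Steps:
Add(Mul(-342, Function('s')(13, -16)), -722) = Add(Mul(-342, Add(-8, Mul(-1, -16))), -722) = Add(Mul(-342, Add(-8, 16)), -722) = Add(Mul(-342, 8), -722) = Add(-2736, -722) = -3458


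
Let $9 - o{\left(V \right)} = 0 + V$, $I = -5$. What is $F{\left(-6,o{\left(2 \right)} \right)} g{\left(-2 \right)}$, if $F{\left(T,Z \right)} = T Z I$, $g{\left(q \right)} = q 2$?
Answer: $-840$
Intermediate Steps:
$o{\left(V \right)} = 9 - V$ ($o{\left(V \right)} = 9 - \left(0 + V\right) = 9 - V$)
$g{\left(q \right)} = 2 q$
$F{\left(T,Z \right)} = - 5 T Z$ ($F{\left(T,Z \right)} = T Z \left(-5\right) = - 5 T Z$)
$F{\left(-6,o{\left(2 \right)} \right)} g{\left(-2 \right)} = \left(-5\right) \left(-6\right) \left(9 - 2\right) 2 \left(-2\right) = \left(-5\right) \left(-6\right) \left(9 - 2\right) \left(-4\right) = \left(-5\right) \left(-6\right) 7 \left(-4\right) = 210 \left(-4\right) = -840$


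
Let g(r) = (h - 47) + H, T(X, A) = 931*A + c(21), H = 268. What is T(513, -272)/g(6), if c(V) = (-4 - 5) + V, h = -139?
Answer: -126610/41 ≈ -3088.0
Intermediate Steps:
c(V) = -9 + V
T(X, A) = 12 + 931*A (T(X, A) = 931*A + (-9 + 21) = 931*A + 12 = 12 + 931*A)
g(r) = 82 (g(r) = (-139 - 47) + 268 = -186 + 268 = 82)
T(513, -272)/g(6) = (12 + 931*(-272))/82 = (12 - 253232)*(1/82) = -253220*1/82 = -126610/41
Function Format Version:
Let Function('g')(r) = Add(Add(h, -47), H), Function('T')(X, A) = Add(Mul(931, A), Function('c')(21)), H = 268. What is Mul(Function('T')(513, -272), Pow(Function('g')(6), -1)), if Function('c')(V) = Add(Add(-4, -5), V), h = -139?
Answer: Rational(-126610, 41) ≈ -3088.0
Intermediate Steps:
Function('c')(V) = Add(-9, V)
Function('T')(X, A) = Add(12, Mul(931, A)) (Function('T')(X, A) = Add(Mul(931, A), Add(-9, 21)) = Add(Mul(931, A), 12) = Add(12, Mul(931, A)))
Function('g')(r) = 82 (Function('g')(r) = Add(Add(-139, -47), 268) = Add(-186, 268) = 82)
Mul(Function('T')(513, -272), Pow(Function('g')(6), -1)) = Mul(Add(12, Mul(931, -272)), Pow(82, -1)) = Mul(Add(12, -253232), Rational(1, 82)) = Mul(-253220, Rational(1, 82)) = Rational(-126610, 41)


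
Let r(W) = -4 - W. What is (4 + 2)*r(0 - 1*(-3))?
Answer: -42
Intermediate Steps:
(4 + 2)*r(0 - 1*(-3)) = (4 + 2)*(-4 - (0 - 1*(-3))) = 6*(-4 - (0 + 3)) = 6*(-4 - 1*3) = 6*(-4 - 3) = 6*(-7) = -42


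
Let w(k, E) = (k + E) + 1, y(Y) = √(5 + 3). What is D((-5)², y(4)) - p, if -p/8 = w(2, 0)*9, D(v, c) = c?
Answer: 216 + 2*√2 ≈ 218.83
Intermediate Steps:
y(Y) = 2*√2 (y(Y) = √8 = 2*√2)
w(k, E) = 1 + E + k (w(k, E) = (E + k) + 1 = 1 + E + k)
p = -216 (p = -8*(1 + 0 + 2)*9 = -24*9 = -8*27 = -216)
D((-5)², y(4)) - p = 2*√2 - 1*(-216) = 2*√2 + 216 = 216 + 2*√2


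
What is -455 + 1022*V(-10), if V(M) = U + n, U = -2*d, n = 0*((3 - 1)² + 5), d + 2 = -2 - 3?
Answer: 13853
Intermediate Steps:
d = -7 (d = -2 + (-2 - 3) = -2 - 5 = -7)
n = 0 (n = 0*(2² + 5) = 0*(4 + 5) = 0*9 = 0)
U = 14 (U = -2*(-7) = 14)
V(M) = 14 (V(M) = 14 + 0 = 14)
-455 + 1022*V(-10) = -455 + 1022*14 = -455 + 14308 = 13853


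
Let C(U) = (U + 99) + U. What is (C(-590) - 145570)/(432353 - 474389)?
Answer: 146651/42036 ≈ 3.4887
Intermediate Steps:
C(U) = 99 + 2*U (C(U) = (99 + U) + U = 99 + 2*U)
(C(-590) - 145570)/(432353 - 474389) = ((99 + 2*(-590)) - 145570)/(432353 - 474389) = ((99 - 1180) - 145570)/(-42036) = (-1081 - 145570)*(-1/42036) = -146651*(-1/42036) = 146651/42036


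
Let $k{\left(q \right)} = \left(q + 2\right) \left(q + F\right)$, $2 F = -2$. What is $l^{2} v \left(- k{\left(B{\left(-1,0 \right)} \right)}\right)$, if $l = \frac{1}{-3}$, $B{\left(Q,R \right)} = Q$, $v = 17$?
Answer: $\frac{34}{9} \approx 3.7778$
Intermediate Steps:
$F = -1$ ($F = \frac{1}{2} \left(-2\right) = -1$)
$l = - \frac{1}{3} \approx -0.33333$
$k{\left(q \right)} = \left(-1 + q\right) \left(2 + q\right)$ ($k{\left(q \right)} = \left(q + 2\right) \left(q - 1\right) = \left(2 + q\right) \left(-1 + q\right) = \left(-1 + q\right) \left(2 + q\right)$)
$l^{2} v \left(- k{\left(B{\left(-1,0 \right)} \right)}\right) = \left(- \frac{1}{3}\right)^{2} \cdot 17 \left(- (-2 - 1 + \left(-1\right)^{2})\right) = \frac{1}{9} \cdot 17 \left(- (-2 - 1 + 1)\right) = \frac{17 \left(\left(-1\right) \left(-2\right)\right)}{9} = \frac{17}{9} \cdot 2 = \frac{34}{9}$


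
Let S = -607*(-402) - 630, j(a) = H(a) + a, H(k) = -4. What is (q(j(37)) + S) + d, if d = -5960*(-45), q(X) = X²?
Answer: 512673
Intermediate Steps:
j(a) = -4 + a
S = 243384 (S = 244014 - 630 = 243384)
d = 268200
(q(j(37)) + S) + d = ((-4 + 37)² + 243384) + 268200 = (33² + 243384) + 268200 = (1089 + 243384) + 268200 = 244473 + 268200 = 512673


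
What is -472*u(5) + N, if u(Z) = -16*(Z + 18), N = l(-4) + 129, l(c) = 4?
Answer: 173829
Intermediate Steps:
N = 133 (N = 4 + 129 = 133)
u(Z) = -288 - 16*Z (u(Z) = -16*(18 + Z) = -288 - 16*Z)
-472*u(5) + N = -472*(-288 - 16*5) + 133 = -472*(-288 - 80) + 133 = -472*(-368) + 133 = 173696 + 133 = 173829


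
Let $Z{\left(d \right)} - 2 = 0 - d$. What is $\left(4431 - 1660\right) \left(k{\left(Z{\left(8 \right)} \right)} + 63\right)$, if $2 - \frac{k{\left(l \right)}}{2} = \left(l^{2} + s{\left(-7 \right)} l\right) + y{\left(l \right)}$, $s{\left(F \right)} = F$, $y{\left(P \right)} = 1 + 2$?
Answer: $-263245$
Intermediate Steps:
$y{\left(P \right)} = 3$
$Z{\left(d \right)} = 2 - d$ ($Z{\left(d \right)} = 2 + \left(0 - d\right) = 2 - d$)
$k{\left(l \right)} = -2 - 2 l^{2} + 14 l$ ($k{\left(l \right)} = 4 - 2 \left(\left(l^{2} - 7 l\right) + 3\right) = 4 - 2 \left(3 + l^{2} - 7 l\right) = 4 - \left(6 - 14 l + 2 l^{2}\right) = -2 - 2 l^{2} + 14 l$)
$\left(4431 - 1660\right) \left(k{\left(Z{\left(8 \right)} \right)} + 63\right) = \left(4431 - 1660\right) \left(\left(-2 - 2 \left(2 - 8\right)^{2} + 14 \left(2 - 8\right)\right) + 63\right) = 2771 \left(\left(-2 - 2 \left(-6\right)^{2} + 14 \left(-6\right)\right) + 63\right) = 2771 \left(\left(-2 - 72 - 84\right) + 63\right) = 2771 \left(-158 + 63\right) = 2771 \left(-95\right) = -263245$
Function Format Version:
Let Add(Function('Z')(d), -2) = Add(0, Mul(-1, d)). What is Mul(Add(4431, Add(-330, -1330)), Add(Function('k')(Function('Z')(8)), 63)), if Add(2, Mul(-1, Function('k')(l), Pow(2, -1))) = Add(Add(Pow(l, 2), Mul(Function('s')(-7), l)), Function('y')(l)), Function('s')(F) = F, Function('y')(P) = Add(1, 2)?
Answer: -263245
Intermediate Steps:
Function('y')(P) = 3
Function('Z')(d) = Add(2, Mul(-1, d)) (Function('Z')(d) = Add(2, Add(0, Mul(-1, d))) = Add(2, Mul(-1, d)))
Function('k')(l) = Add(-2, Mul(-2, Pow(l, 2)), Mul(14, l)) (Function('k')(l) = Add(4, Mul(-2, Add(Add(Pow(l, 2), Mul(-7, l)), 3))) = Add(4, Mul(-2, Add(3, Pow(l, 2), Mul(-7, l)))) = Add(4, Add(-6, Mul(-2, Pow(l, 2)), Mul(14, l))) = Add(-2, Mul(-2, Pow(l, 2)), Mul(14, l)))
Mul(Add(4431, Add(-330, -1330)), Add(Function('k')(Function('Z')(8)), 63)) = Mul(Add(4431, Add(-330, -1330)), Add(Add(-2, Mul(-2, Pow(Add(2, Mul(-1, 8)), 2)), Mul(14, Add(2, Mul(-1, 8)))), 63)) = Mul(Add(4431, -1660), Add(Add(-2, Mul(-2, Pow(Add(2, -8), 2)), Mul(14, Add(2, -8))), 63)) = Mul(2771, Add(Add(-2, Mul(-2, Pow(-6, 2)), Mul(14, -6)), 63)) = Mul(2771, Add(Add(-2, Mul(-2, 36), -84), 63)) = Mul(2771, Add(Add(-2, -72, -84), 63)) = Mul(2771, Add(-158, 63)) = Mul(2771, -95) = -263245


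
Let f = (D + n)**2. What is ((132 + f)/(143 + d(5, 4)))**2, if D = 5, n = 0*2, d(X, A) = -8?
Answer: 24649/18225 ≈ 1.3525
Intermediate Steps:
n = 0
f = 25 (f = (5 + 0)**2 = 5**2 = 25)
((132 + f)/(143 + d(5, 4)))**2 = ((132 + 25)/(143 - 8))**2 = (157/135)**2 = 24649/18225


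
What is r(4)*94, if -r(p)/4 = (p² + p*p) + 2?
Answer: -12784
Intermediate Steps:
r(p) = -8 - 8*p² (r(p) = -4*((p² + p*p) + 2) = -4*((p² + p²) + 2) = -4*(2*p² + 2) = -4*(2 + 2*p²) = -8 - 8*p²)
r(4)*94 = (-8 - 8*4²)*94 = (-8 - 8*16)*94 = (-8 - 128)*94 = -136*94 = -12784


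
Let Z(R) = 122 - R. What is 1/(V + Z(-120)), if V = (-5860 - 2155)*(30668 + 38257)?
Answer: -1/552433633 ≈ -1.8102e-9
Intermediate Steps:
V = -552433875 (V = -8015*68925 = -552433875)
1/(V + Z(-120)) = 1/(-552433875 + (122 - 1*(-120))) = 1/(-552433875 + (122 + 120)) = 1/(-552433875 + 242) = 1/(-552433633) = -1/552433633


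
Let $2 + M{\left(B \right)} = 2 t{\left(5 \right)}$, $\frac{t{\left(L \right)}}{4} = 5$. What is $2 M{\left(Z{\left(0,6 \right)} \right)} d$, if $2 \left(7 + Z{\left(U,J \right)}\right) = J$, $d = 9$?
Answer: $684$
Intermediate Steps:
$Z{\left(U,J \right)} = -7 + \frac{J}{2}$
$t{\left(L \right)} = 20$ ($t{\left(L \right)} = 4 \cdot 5 = 20$)
$M{\left(B \right)} = 38$ ($M{\left(B \right)} = -2 + 2 \cdot 20 = -2 + 40 = 38$)
$2 M{\left(Z{\left(0,6 \right)} \right)} d = 2 \cdot 38 \cdot 9 = 76 \cdot 9 = 684$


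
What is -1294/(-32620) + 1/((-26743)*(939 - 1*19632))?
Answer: 323439779963/8153481522690 ≈ 0.039669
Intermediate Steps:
-1294/(-32620) + 1/((-26743)*(939 - 1*19632)) = -1294*(-1/32620) - 1/(26743*(939 - 19632)) = 647/16310 - 1/26743/(-18693) = 647/16310 - 1/26743*(-1/18693) = 647/16310 + 1/499906899 = 323439779963/8153481522690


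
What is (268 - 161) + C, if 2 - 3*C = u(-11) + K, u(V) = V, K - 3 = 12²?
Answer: 187/3 ≈ 62.333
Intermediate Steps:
K = 147 (K = 3 + 12² = 3 + 144 = 147)
C = -134/3 (C = ⅔ - (-11 + 147)/3 = ⅔ - ⅓*136 = ⅔ - 136/3 = -134/3 ≈ -44.667)
(268 - 161) + C = (268 - 161) - 134/3 = 107 - 134/3 = 187/3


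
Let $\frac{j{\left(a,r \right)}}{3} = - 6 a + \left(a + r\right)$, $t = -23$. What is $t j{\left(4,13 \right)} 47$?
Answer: $22701$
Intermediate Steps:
$j{\left(a,r \right)} = - 15 a + 3 r$ ($j{\left(a,r \right)} = 3 \left(- 6 a + \left(a + r\right)\right) = 3 \left(r - 5 a\right) = - 15 a + 3 r$)
$t j{\left(4,13 \right)} 47 = - 23 \left(\left(-15\right) 4 + 3 \cdot 13\right) 47 = - 23 \left(-60 + 39\right) 47 = \left(-23\right) \left(-21\right) 47 = 483 \cdot 47 = 22701$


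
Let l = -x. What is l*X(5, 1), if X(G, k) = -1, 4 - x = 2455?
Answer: -2451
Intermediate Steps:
x = -2451 (x = 4 - 1*2455 = 4 - 2455 = -2451)
l = 2451 (l = -1*(-2451) = 2451)
l*X(5, 1) = 2451*(-1) = -2451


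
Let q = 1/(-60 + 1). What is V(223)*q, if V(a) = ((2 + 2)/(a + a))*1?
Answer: -2/13157 ≈ -0.00015201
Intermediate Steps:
V(a) = 2/a (V(a) = (4/((2*a)))*1 = (4*(1/(2*a)))*1 = (2/a)*1 = 2/a)
q = -1/59 (q = 1/(-59) = -1/59 ≈ -0.016949)
V(223)*q = (2/223)*(-1/59) = -2/13157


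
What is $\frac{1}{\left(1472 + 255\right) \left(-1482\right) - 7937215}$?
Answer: $- \frac{1}{10496629} \approx -9.5269 \cdot 10^{-8}$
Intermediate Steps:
$\frac{1}{\left(1472 + 255\right) \left(-1482\right) - 7937215} = \frac{1}{1727 \left(-1482\right) - 7937215} = \frac{1}{-2559414 - 7937215} = \frac{1}{-10496629} = - \frac{1}{10496629}$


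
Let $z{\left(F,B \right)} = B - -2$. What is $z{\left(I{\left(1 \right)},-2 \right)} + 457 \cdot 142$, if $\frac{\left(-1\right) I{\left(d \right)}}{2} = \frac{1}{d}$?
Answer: $64894$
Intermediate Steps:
$I{\left(d \right)} = - \frac{2}{d}$
$z{\left(F,B \right)} = 2 + B$ ($z{\left(F,B \right)} = B + 2 = 2 + B$)
$z{\left(I{\left(1 \right)},-2 \right)} + 457 \cdot 142 = \left(2 - 2\right) + 457 \cdot 142 = 0 + 64894 = 64894$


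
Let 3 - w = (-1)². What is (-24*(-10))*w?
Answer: 480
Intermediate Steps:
w = 2 (w = 3 - 1*(-1)² = 3 - 1*1 = 3 - 1 = 2)
(-24*(-10))*w = -24*(-10)*2 = 240*2 = 480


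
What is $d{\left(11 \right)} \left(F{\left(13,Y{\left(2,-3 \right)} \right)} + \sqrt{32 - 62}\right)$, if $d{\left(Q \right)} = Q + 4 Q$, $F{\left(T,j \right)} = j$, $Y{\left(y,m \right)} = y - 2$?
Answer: $55 i \sqrt{30} \approx 301.25 i$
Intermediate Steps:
$Y{\left(y,m \right)} = -2 + y$
$d{\left(Q \right)} = 5 Q$
$d{\left(11 \right)} \left(F{\left(13,Y{\left(2,-3 \right)} \right)} + \sqrt{32 - 62}\right) = 5 \cdot 11 \left(\left(-2 + 2\right) + \sqrt{32 - 62}\right) = 55 \left(0 + \sqrt{-30}\right) = 55 \left(0 + i \sqrt{30}\right) = 55 i \sqrt{30}$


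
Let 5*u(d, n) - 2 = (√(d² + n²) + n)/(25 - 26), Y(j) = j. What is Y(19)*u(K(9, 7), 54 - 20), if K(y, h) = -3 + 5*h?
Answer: -608/5 - 38*√545/5 ≈ -299.02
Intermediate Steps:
u(d, n) = ⅖ - n/5 - √(d² + n²)/5 (u(d, n) = ⅖ + ((√(d² + n²) + n)/(25 - 26))/5 = ⅖ + ((n + √(d² + n²))/(-1))/5 = ⅖ + ((n + √(d² + n²))*(-1))/5 = ⅖ + (-n - √(d² + n²))/5 = ⅖ + (-n/5 - √(d² + n²)/5) = ⅖ - n/5 - √(d² + n²)/5)
Y(19)*u(K(9, 7), 54 - 20) = 19*(⅖ - (54 - 20)/5 - √((-3 + 5*7)² + (54 - 20)²)/5) = 19*(⅖ - ⅕*34 - √((-3 + 35)² + 34²)/5) = 19*(⅖ - 34/5 - √(32² + 1156)/5) = 19*(⅖ - 34/5 - √(1024 + 1156)/5) = 19*(⅖ - 34/5 - 2*√545/5) = 19*(-32/5 - 2*√545/5) = -608/5 - 38*√545/5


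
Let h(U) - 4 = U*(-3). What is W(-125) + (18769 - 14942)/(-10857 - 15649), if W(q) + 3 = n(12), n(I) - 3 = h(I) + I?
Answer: -533947/26506 ≈ -20.144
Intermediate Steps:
h(U) = 4 - 3*U (h(U) = 4 + U*(-3) = 4 - 3*U)
n(I) = 7 - 2*I (n(I) = 3 + ((4 - 3*I) + I) = 3 + (4 - 2*I) = 7 - 2*I)
W(q) = -20 (W(q) = -3 + (7 - 2*12) = -3 + (7 - 24) = -3 - 17 = -20)
W(-125) + (18769 - 14942)/(-10857 - 15649) = -20 + (18769 - 14942)/(-10857 - 15649) = -20 + 3827/(-26506) = -20 + 3827*(-1/26506) = -20 - 3827/26506 = -533947/26506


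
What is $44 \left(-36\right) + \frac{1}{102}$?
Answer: $- \frac{161567}{102} \approx -1584.0$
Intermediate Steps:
$44 \left(-36\right) + \frac{1}{102} = -1584 + \frac{1}{102} = - \frac{161567}{102}$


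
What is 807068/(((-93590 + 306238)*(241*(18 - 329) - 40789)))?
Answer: -201767/6152969880 ≈ -3.2792e-5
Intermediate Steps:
807068/(((-93590 + 306238)*(241*(18 - 329) - 40789))) = 807068/((212648*(241*(-311) - 40789))) = 807068/((212648*(-74951 - 40789))) = 807068/((212648*(-115740))) = 807068/(-24611879520) = 807068*(-1/24611879520) = -201767/6152969880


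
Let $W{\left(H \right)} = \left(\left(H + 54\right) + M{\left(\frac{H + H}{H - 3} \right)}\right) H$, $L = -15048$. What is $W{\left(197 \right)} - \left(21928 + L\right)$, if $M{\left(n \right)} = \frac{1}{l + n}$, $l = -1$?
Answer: $\frac{4275809}{100} \approx 42758.0$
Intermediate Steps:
$M{\left(n \right)} = \frac{1}{-1 + n}$
$W{\left(H \right)} = H \left(54 + H + \frac{1}{-1 + \frac{2 H}{-3 + H}}\right)$ ($W{\left(H \right)} = \left(\left(H + 54\right) + \frac{1}{-1 + \frac{H + H}{H - 3}}\right) H = \left(\left(54 + H\right) + \frac{1}{-1 + \frac{2 H}{-3 + H}}\right) H = \left(54 + H + \frac{1}{-1 + \frac{2 H}{-3 + H}}\right) H = H \left(54 + H + \frac{1}{-1 + \frac{2 H}{-3 + H}}\right)$)
$W{\left(197 \right)} - \left(21928 + L\right) = \frac{197 \left(159 + 197^{2} + 58 \cdot 197\right)}{3 + 197} - 6880 = \frac{197 \left(159 + 38809 + 11426\right)}{200} + \left(-21928 + 15048\right) = 197 \cdot \frac{1}{200} \cdot 50394 - 6880 = \frac{4963809}{100} - 6880 = \frac{4275809}{100}$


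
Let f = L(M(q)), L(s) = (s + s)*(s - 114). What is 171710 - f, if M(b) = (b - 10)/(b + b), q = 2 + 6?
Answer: 5493807/32 ≈ 1.7168e+5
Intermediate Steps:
q = 8
M(b) = (-10 + b)/(2*b) (M(b) = (-10 + b)/((2*b)) = (-10 + b)*(1/(2*b)) = (-10 + b)/(2*b))
L(s) = 2*s*(-114 + s) (L(s) = (2*s)*(-114 + s) = 2*s*(-114 + s))
f = 913/32 (f = 2*((1/2)*(-10 + 8)/8)*(-114 + (1/2)*(-10 + 8)/8) = 2*((1/2)*(1/8)*(-2))*(-114 + (1/2)*(1/8)*(-2)) = 2*(-1/8)*(-114 - 1/8) = 2*(-1/8)*(-913/8) = 913/32 ≈ 28.531)
171710 - f = 171710 - 1*913/32 = 171710 - 913/32 = 5493807/32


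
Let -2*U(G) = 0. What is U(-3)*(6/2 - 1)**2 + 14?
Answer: 14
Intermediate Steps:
U(G) = 0 (U(G) = -1/2*0 = 0)
U(-3)*(6/2 - 1)**2 + 14 = 0*(6/2 - 1)**2 + 14 = 0*(6*(1/2) - 1)**2 + 14 = 0*(3 - 1)**2 + 14 = 0*2**2 + 14 = 0*4 + 14 = 0 + 14 = 14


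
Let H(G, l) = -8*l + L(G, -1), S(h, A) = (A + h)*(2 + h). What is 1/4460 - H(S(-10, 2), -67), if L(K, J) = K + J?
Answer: -2671539/4460 ≈ -599.00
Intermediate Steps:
L(K, J) = J + K
S(h, A) = (2 + h)*(A + h)
H(G, l) = -1 + G - 8*l (H(G, l) = -8*l + (-1 + G) = -1 + G - 8*l)
1/4460 - H(S(-10, 2), -67) = 1/4460 - (-1 + ((-10)² + 2*2 + 2*(-10) + 2*(-10)) - 8*(-67)) = 1/4460 - (-1 + (100 + 4 - 20 - 20) + 536) = 1/4460 - (-1 + 64 + 536) = 1/4460 - 1*599 = 1/4460 - 599 = -2671539/4460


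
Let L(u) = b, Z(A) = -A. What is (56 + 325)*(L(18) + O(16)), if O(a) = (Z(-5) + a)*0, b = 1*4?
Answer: 1524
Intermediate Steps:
b = 4
L(u) = 4
O(a) = 0 (O(a) = (-1*(-5) + a)*0 = (5 + a)*0 = 0)
(56 + 325)*(L(18) + O(16)) = (56 + 325)*(4 + 0) = 381*4 = 1524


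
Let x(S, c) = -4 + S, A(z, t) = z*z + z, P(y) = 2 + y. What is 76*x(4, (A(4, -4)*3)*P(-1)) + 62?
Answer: 62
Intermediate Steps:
A(z, t) = z + z**2 (A(z, t) = z**2 + z = z + z**2)
76*x(4, (A(4, -4)*3)*P(-1)) + 62 = 76*(-4 + 4) + 62 = 76*0 + 62 = 0 + 62 = 62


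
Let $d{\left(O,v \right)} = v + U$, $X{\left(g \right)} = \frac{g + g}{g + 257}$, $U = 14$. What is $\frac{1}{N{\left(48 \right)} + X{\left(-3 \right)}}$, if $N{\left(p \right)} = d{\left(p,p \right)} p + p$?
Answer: $\frac{127}{384045} \approx 0.00033069$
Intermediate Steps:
$X{\left(g \right)} = \frac{2 g}{257 + g}$
$d{\left(O,v \right)} = 14 + v$ ($d{\left(O,v \right)} = v + 14 = 14 + v$)
$N{\left(p \right)} = p + p \left(14 + p\right)$ ($N{\left(p \right)} = \left(14 + p\right) p + p = p \left(14 + p\right) + p = p + p \left(14 + p\right)$)
$\frac{1}{N{\left(48 \right)} + X{\left(-3 \right)}} = \frac{1}{48 \left(15 + 48\right) + 2 \left(-3\right) \frac{1}{257 - 3}} = \frac{1}{48 \cdot 63 + 2 \left(-3\right) \frac{1}{254}} = \frac{1}{3024 + 2 \left(-3\right) \frac{1}{254}} = \frac{1}{3024 - \frac{3}{127}} = \frac{1}{\frac{384045}{127}} = \frac{127}{384045}$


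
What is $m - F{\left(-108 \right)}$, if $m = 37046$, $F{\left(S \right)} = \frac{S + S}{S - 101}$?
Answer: $\frac{7742398}{209} \approx 37045.0$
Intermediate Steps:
$F{\left(S \right)} = \frac{2 S}{-101 + S}$
$m - F{\left(-108 \right)} = 37046 - 2 \left(-108\right) \frac{1}{-101 - 108} = 37046 - 2 \left(-108\right) \frac{1}{-209} = 37046 - 2 \left(-108\right) \left(- \frac{1}{209}\right) = 37046 - \frac{216}{209} = \frac{7742398}{209}$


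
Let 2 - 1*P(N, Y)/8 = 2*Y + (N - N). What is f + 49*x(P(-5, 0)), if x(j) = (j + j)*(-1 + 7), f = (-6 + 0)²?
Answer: 9444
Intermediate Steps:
P(N, Y) = 16 - 16*Y (P(N, Y) = 16 - 8*(2*Y + (N - N)) = 16 - 8*(2*Y + 0) = 16 - 16*Y)
f = 36 (f = (-6)² = 36)
x(j) = 12*j (x(j) = (2*j)*6 = 12*j)
f + 49*x(P(-5, 0)) = 36 + 49*(12*(16 - 16*0)) = 36 + 49*(12*(16 + 0)) = 36 + 49*(12*16) = 36 + 49*192 = 36 + 9408 = 9444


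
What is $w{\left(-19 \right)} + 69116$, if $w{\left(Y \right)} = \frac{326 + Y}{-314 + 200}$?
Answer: $\frac{7878917}{114} \approx 69113.0$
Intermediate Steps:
$w{\left(Y \right)} = - \frac{163}{57} - \frac{Y}{114}$ ($w{\left(Y \right)} = \frac{326 + Y}{-114} = \left(326 + Y\right) \left(- \frac{1}{114}\right) = - \frac{163}{57} - \frac{Y}{114}$)
$w{\left(-19 \right)} + 69116 = \left(- \frac{163}{57} - - \frac{1}{6}\right) + 69116 = \left(- \frac{163}{57} + \frac{1}{6}\right) + 69116 = - \frac{307}{114} + 69116 = \frac{7878917}{114}$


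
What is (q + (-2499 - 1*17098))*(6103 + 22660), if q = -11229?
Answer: -886648238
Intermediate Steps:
(q + (-2499 - 1*17098))*(6103 + 22660) = (-11229 + (-2499 - 1*17098))*(6103 + 22660) = (-11229 + (-2499 - 17098))*28763 = (-11229 - 19597)*28763 = -30826*28763 = -886648238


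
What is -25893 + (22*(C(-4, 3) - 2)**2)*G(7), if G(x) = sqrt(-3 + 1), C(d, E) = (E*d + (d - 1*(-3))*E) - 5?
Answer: -25893 + 10648*I*sqrt(2) ≈ -25893.0 + 15059.0*I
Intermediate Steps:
C(d, E) = -5 + E*d + E*(3 + d) (C(d, E) = (E*d + (d + 3)*E) - 5 = (E*d + (3 + d)*E) - 5 = (E*d + E*(3 + d)) - 5 = -5 + E*d + E*(3 + d))
G(x) = I*sqrt(2) (G(x) = sqrt(-2) = I*sqrt(2))
-25893 + (22*(C(-4, 3) - 2)**2)*G(7) = -25893 + (22*((-5 + 3*3 + 2*3*(-4)) - 2)**2)*(I*sqrt(2)) = -25893 + (22*((-5 + 9 - 24) - 2)**2)*(I*sqrt(2)) = -25893 + (22*(-20 - 2)**2)*(I*sqrt(2)) = -25893 + (22*(-22)**2)*(I*sqrt(2)) = -25893 + (22*484)*(I*sqrt(2)) = -25893 + 10648*(I*sqrt(2)) = -25893 + 10648*I*sqrt(2)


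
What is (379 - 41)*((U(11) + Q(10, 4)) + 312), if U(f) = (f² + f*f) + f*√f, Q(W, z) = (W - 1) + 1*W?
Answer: 193674 + 3718*√11 ≈ 2.0601e+5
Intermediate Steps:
Q(W, z) = -1 + 2*W (Q(W, z) = (-1 + W) + W = -1 + 2*W)
U(f) = f^(3/2) + 2*f² (U(f) = (f² + f²) + f^(3/2) = 2*f² + f^(3/2) = f^(3/2) + 2*f²)
(379 - 41)*((U(11) + Q(10, 4)) + 312) = (379 - 41)*(((11^(3/2) + 2*11²) + (-1 + 2*10)) + 312) = 338*(((11*√11 + 2*121) + (-1 + 20)) + 312) = 338*(((11*√11 + 242) + 19) + 312) = 338*(((242 + 11*√11) + 19) + 312) = 338*((261 + 11*√11) + 312) = 338*(573 + 11*√11) = 193674 + 3718*√11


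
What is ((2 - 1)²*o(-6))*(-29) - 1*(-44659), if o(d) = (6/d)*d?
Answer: 44485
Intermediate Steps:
o(d) = 6
((2 - 1)²*o(-6))*(-29) - 1*(-44659) = ((2 - 1)²*6)*(-29) - 1*(-44659) = (1²*6)*(-29) + 44659 = (1*6)*(-29) + 44659 = 6*(-29) + 44659 = -174 + 44659 = 44485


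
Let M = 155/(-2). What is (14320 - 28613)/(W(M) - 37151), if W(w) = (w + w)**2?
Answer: 14293/13126 ≈ 1.0889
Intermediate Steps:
M = -155/2 (M = 155*(-1/2) = -155/2 ≈ -77.500)
W(w) = 4*w**2 (W(w) = (2*w)**2 = 4*w**2)
(14320 - 28613)/(W(M) - 37151) = (14320 - 28613)/(4*(-155/2)**2 - 37151) = -14293/(4*(24025/4) - 37151) = -14293/(24025 - 37151) = -14293/(-13126) = -14293*(-1/13126) = 14293/13126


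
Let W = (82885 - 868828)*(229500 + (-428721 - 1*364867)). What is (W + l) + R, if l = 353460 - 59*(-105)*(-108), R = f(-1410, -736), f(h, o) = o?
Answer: 443340698648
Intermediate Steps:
R = -736
W = 443341014984 (W = -785943*(229500 + (-428721 - 364867)) = -785943*(229500 - 793588) = -785943*(-564088) = 443341014984)
l = -315600 (l = 353460 - (-6195)*(-108) = 353460 - 1*669060 = 353460 - 669060 = -315600)
(W + l) + R = (443341014984 - 315600) - 736 = 443340699384 - 736 = 443340698648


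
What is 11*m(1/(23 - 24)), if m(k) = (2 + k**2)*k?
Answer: -33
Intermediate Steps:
m(k) = k*(2 + k**2)
11*m(1/(23 - 24)) = 11*((2 + (1/(23 - 24))**2)/(23 - 24)) = 11*((2 + (1/(-1))**2)/(-1)) = 11*(-(2 + (-1)**2)) = 11*(-(2 + 1)) = 11*(-1*3) = 11*(-3) = -33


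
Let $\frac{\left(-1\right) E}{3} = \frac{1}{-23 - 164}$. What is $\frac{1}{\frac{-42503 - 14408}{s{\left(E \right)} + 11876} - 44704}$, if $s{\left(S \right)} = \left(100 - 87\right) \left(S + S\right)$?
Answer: $- \frac{2220890}{99293308917} \approx -2.2367 \cdot 10^{-5}$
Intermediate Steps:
$E = \frac{3}{187}$ ($E = - \frac{3}{-23 - 164} = - \frac{3}{-187} = \left(-3\right) \left(- \frac{1}{187}\right) = \frac{3}{187} \approx 0.016043$)
$s{\left(S \right)} = 26 S$ ($s{\left(S \right)} = 13 \cdot 2 S = 26 S$)
$\frac{1}{\frac{-42503 - 14408}{s{\left(E \right)} + 11876} - 44704} = \frac{1}{\frac{-42503 - 14408}{26 \cdot \frac{3}{187} + 11876} - 44704} = \frac{1}{- \frac{56911}{\frac{78}{187} + 11876} - 44704} = \frac{1}{- \frac{56911}{\frac{2220890}{187}} - 44704} = \frac{1}{\left(-56911\right) \frac{187}{2220890} - 44704} = \frac{1}{- \frac{10642357}{2220890} - 44704} = \frac{1}{- \frac{99293308917}{2220890}} = - \frac{2220890}{99293308917}$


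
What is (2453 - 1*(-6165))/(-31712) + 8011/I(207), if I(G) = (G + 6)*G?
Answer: -62965703/699106896 ≈ -0.090066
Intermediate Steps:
I(G) = G*(6 + G) (I(G) = (6 + G)*G = G*(6 + G))
(2453 - 1*(-6165))/(-31712) + 8011/I(207) = (2453 - 1*(-6165))/(-31712) + 8011/((207*(6 + 207))) = (2453 + 6165)*(-1/31712) + 8011/((207*213)) = 8618*(-1/31712) + 8011/44091 = -4309/15856 + 8011*(1/44091) = -4309/15856 + 8011/44091 = -62965703/699106896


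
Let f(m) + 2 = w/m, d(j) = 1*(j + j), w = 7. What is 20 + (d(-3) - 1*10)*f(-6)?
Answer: 212/3 ≈ 70.667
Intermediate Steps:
d(j) = 2*j (d(j) = 1*(2*j) = 2*j)
f(m) = -2 + 7/m
20 + (d(-3) - 1*10)*f(-6) = 20 + (2*(-3) - 1*10)*(-2 + 7/(-6)) = 20 + (-6 - 10)*(-2 + 7*(-⅙)) = 20 - 16*(-2 - 7/6) = 20 - 16*(-19/6) = 20 + 152/3 = 212/3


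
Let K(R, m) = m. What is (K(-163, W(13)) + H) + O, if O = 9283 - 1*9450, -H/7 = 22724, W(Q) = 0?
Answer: -159235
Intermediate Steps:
H = -159068 (H = -7*22724 = -159068)
O = -167 (O = 9283 - 9450 = -167)
(K(-163, W(13)) + H) + O = (0 - 159068) - 167 = -159068 - 167 = -159235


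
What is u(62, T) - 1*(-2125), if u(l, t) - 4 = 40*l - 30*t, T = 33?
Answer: 3619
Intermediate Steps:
u(l, t) = 4 - 30*t + 40*l (u(l, t) = 4 + (40*l - 30*t) = 4 + (-30*t + 40*l) = 4 - 30*t + 40*l)
u(62, T) - 1*(-2125) = (4 - 30*33 + 40*62) - 1*(-2125) = (4 - 990 + 2480) + 2125 = 1494 + 2125 = 3619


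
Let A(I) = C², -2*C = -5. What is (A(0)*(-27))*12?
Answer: -2025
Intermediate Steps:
C = 5/2 (C = -½*(-5) = 5/2 ≈ 2.5000)
A(I) = 25/4 (A(I) = (5/2)² = 25/4)
(A(0)*(-27))*12 = ((25/4)*(-27))*12 = -675/4*12 = -2025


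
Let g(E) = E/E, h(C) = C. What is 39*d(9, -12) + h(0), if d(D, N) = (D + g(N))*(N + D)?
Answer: -1170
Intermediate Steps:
g(E) = 1
d(D, N) = (1 + D)*(D + N) (d(D, N) = (D + 1)*(N + D) = (1 + D)*(D + N))
39*d(9, -12) + h(0) = 39*(9 - 12 + 9² + 9*(-12)) + 0 = 39*(9 - 12 + 81 - 108) + 0 = 39*(-30) + 0 = -1170 + 0 = -1170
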